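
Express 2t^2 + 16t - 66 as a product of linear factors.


Roots satisfy r1 + r2 = -b/a = -8 and r1*r2 = c/a = -33.
So r1 = -11, r2 = 3.
2t^2 + 16t - 66 = 2(t - r1)(t - r2) = 2(t + 11)(t - 3)


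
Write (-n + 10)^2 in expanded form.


Expand (-n + 10)^2 by repeated multiplication:
= n^2 - 20n + 100


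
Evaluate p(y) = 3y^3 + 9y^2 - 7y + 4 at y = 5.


Using direct substitution:
  3 * (5)^3 = 375
  9 * (5)^2 = 225
  -7 * (5)^1 = -35
  constant: 4
Sum = 375 + 225 - 35 + 4 = 569


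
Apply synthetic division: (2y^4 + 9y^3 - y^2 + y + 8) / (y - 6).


Synthetic division with c = 6. Coefficients: 2, 9, -1, 1, 8
Bring down 2.
  2 * 6 = 12; 12 + 9 = 21
  21 * 6 = 126; 126 - 1 = 125
  125 * 6 = 750; 750 + 1 = 751
  751 * 6 = 4506; 4506 + 8 = 4514
Quotient: 2y^3 + 21y^2 + 125y + 751, Remainder: 4514


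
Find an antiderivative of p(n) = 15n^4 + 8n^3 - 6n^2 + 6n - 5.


Reverse power rule on each term:
  ∫ 15n^4 dn = 3n^5
  ∫ 8n^3 dn = 2n^4
  ∫ -6n^2 dn = -2n^3
  ∫ 6n dn = 3n^2
  ∫ -5 dn = -5n
F(n) = 3n^5 + 2n^4 - 2n^3 + 3n^2 - 5n + C


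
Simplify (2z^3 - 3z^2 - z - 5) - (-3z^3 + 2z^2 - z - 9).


Distribute the minus sign:
  (2z^3 - 3z^2 - z - 5)
- (-3z^3 + 2z^2 - z - 9)
Negate second polynomial: 3z^3 - 2z^2 + z + 9
Add: 5z^3 - 5z^2 + 4


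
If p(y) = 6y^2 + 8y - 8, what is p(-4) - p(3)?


p(-4) = 56
p(3) = 70
p(-4) - p(3) = 56 - 70 = -14


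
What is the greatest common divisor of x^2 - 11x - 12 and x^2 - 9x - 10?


Factor each:
  x^2 - 11x - 12 = (x + 1)(x - 12)
  x^2 - 9x - 10 = (x + 1)(x - 10)
Common monic factor: x + 1


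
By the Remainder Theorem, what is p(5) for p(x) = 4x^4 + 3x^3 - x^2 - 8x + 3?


By the Remainder Theorem, the remainder equals p(5):
  4*(5)^4 = 2500
  3*(5)^3 = 375
  -1*(5)^2 = -25
  -8*(5)^1 = -40
  constant: 3
Sum: 2500 + 375 - 25 - 40 + 3 = 2813


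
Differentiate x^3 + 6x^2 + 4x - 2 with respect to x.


Apply the power rule term by term:
  d/dx(x^3) = 3x^2
  d/dx(6x^2) = 12x
  d/dx(4x) = 4
  d/dx(-2) = 0
p'(x) = 3x^2 + 12x + 4


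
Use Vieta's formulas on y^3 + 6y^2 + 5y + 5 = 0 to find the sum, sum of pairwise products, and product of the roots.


Monic cubic y^3+by^2+cy+d=0: sum=-b, pairwise sum=c, product=-d.
b=6, c=5, d=5
r1+r2+r3 = -6
r1r2+r1r3+r2r3 = 5
r1r2r3 = -5


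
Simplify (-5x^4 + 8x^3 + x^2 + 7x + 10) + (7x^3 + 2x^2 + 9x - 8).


Align terms by degree and add:
  -5x^4 + 8x^3 + x^2 + 7x + 10
+ 7x^3 + 2x^2 + 9x - 8
= -5x^4 + 15x^3 + 3x^2 + 16x + 2


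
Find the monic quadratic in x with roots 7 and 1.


p(x) = (x - 7)(x - 1)
Expand: x^2 - 8x + 7


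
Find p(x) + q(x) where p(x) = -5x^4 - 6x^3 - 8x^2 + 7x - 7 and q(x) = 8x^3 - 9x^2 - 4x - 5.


Align terms by degree and add:
  -5x^4 - 6x^3 - 8x^2 + 7x - 7
+ 8x^3 - 9x^2 - 4x - 5
= -5x^4 + 2x^3 - 17x^2 + 3x - 12


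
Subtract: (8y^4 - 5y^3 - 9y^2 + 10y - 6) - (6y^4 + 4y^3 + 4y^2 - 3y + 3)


Distribute the minus sign:
  (8y^4 - 5y^3 - 9y^2 + 10y - 6)
- (6y^4 + 4y^3 + 4y^2 - 3y + 3)
Negate second polynomial: -6y^4 - 4y^3 - 4y^2 + 3y - 3
Add: 2y^4 - 9y^3 - 13y^2 + 13y - 9


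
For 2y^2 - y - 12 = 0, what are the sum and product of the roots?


For ay^2+by+c=0: sum = -b/a, product = c/a.
a=2, b=-1, c=-12
Sum = -(-1)/2 = 1/2
Product = (-12)/2 = -6


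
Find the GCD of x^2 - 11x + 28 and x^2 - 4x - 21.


Factor each:
  x^2 - 11x + 28 = (x - 7)(x - 4)
  x^2 - 4x - 21 = (x - 7)(x + 3)
Common monic factor: x - 7


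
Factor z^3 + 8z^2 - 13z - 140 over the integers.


Try integer roots (divisors of -140). z=-7: p(-7)=0.
Divide out (z + 7): quotient is z^2 + z - 20.
Factor the quadratic: (z + 5)(z - 4)
Result: (z + 7)(z + 5)(z - 4)


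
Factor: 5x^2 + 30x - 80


Roots satisfy r1 + r2 = -b/a = -6 and r1*r2 = c/a = -16.
So r1 = 2, r2 = -8.
5x^2 + 30x - 80 = 5(x - r1)(x - r2) = 5(x - 2)(x + 8)


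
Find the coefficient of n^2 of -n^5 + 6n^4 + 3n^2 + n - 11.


Read off the coefficient of n^2: 3


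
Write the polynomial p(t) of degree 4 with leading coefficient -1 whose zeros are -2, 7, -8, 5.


p(t) = -(t + 2)(t - 7)(t + 8)(t - 5)
Expand: -t^4 + 2t^3 + 69t^2 - 158t - 560


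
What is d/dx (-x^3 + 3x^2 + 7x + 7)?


Apply the power rule term by term:
  d/dx(-x^3) = -3x^2
  d/dx(3x^2) = 6x
  d/dx(7x) = 7
  d/dx(7) = 0
p'(x) = -3x^2 + 6x + 7


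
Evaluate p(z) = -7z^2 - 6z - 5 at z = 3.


Using direct substitution:
  -7 * (3)^2 = -63
  -6 * (3)^1 = -18
  constant: -5
Sum = -63 - 18 - 5 = -86


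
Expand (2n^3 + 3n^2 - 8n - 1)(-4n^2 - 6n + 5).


Distribute each term of the first polynomial:
  (2n^3)(-4n^2 - 6n + 5) = -8n^5 - 12n^4 + 10n^3
  (3n^2)(-4n^2 - 6n + 5) = -12n^4 - 18n^3 + 15n^2
  (-8n)(-4n^2 - 6n + 5) = 32n^3 + 48n^2 - 40n
  (-1)(-4n^2 - 6n + 5) = 4n^2 + 6n - 5
Sum: -8n^5 - 24n^4 + 24n^3 + 67n^2 - 34n - 5


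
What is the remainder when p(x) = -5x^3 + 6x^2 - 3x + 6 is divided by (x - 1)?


By the Remainder Theorem, the remainder equals p(1):
  -5*(1)^3 = -5
  6*(1)^2 = 6
  -3*(1)^1 = -3
  constant: 6
Sum: -5 + 6 - 3 + 6 = 4


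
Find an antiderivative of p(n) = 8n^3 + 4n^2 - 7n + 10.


Reverse power rule on each term:
  ∫ 8n^3 dn = 2n^4
  ∫ 4n^2 dn = (4/3)n^3
  ∫ -7n dn = -(7/2)n^2
  ∫ 10 dn = 10n
F(n) = 2n^4 + (4/3)n^3 - (7/2)n^2 + 10n + C


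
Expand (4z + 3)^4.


Expand (4z + 3)^4 by repeated multiplication:
  (4z + 3)^2 = 16z^2 + 24z + 9
  (4z + 3)^3 = 64z^3 + 144z^2 + 108z + 27
= 256z^4 + 768z^3 + 864z^2 + 432z + 81


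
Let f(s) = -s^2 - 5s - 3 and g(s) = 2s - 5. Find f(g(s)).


Substitute g(s) into f:
f(g(s)) = -1*(2s - 5)^2 + (-5)*(2s - 5) + (-3)
(2s - 5)^2 = 4s^2 - 20s + 25
Expand and combine: -4s^2 + 10s - 3


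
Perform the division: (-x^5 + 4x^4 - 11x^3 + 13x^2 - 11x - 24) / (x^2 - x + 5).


(-x^5 + 4x^4 - 11x^3 + 13x^2 - 11x - 24) / (x^2 - x + 5)
Step 1: -x^3 * (x^2 - x + 5) = -x^5 + x^4 - 5x^3; subtract.
Step 2: 3x^2 * (x^2 - x + 5) = 3x^4 - 3x^3 + 15x^2; subtract.
Step 3: -3x * (x^2 - x + 5) = -3x^3 + 3x^2 - 15x; subtract.
Step 4: -5 * (x^2 - x + 5) = -5x^2 + 5x - 25; subtract.
Quotient: -x^3 + 3x^2 - 3x - 5, Remainder: -x + 1


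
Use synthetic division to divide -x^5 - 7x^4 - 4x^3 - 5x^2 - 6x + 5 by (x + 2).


Synthetic division with c = -2. Coefficients: -1, -7, -4, -5, -6, 5
Bring down -1.
  -1 * -2 = 2; 2 - 7 = -5
  -5 * -2 = 10; 10 - 4 = 6
  6 * -2 = -12; -12 - 5 = -17
  -17 * -2 = 34; 34 - 6 = 28
  28 * -2 = -56; -56 + 5 = -51
Quotient: -x^4 - 5x^3 + 6x^2 - 17x + 28, Remainder: -51


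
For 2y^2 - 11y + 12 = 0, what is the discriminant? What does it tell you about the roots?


D = b^2 - 4ac = (-11)^2 - 4(2)(12) = 121 - 96 = 25
Since D > 0: two distinct rational roots


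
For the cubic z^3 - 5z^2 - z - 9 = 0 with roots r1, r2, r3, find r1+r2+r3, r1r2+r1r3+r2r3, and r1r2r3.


Monic cubic z^3+bz^2+cz+d=0: sum=-b, pairwise sum=c, product=-d.
b=-5, c=-1, d=-9
r1+r2+r3 = 5
r1r2+r1r3+r2r3 = -1
r1r2r3 = 9


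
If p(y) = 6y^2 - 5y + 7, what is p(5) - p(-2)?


p(5) = 132
p(-2) = 41
p(5) - p(-2) = 132 - 41 = 91


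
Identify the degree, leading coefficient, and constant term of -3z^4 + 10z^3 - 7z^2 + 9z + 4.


Highest power of z is 4, with coefficient -3. Constant term is 4.
Degree = 4, leading coefficient = -3, constant term = 4


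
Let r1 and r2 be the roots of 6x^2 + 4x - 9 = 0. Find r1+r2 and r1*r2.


For ax^2+bx+c=0: sum = -b/a, product = c/a.
a=6, b=4, c=-9
Sum = -(4)/6 = -2/3
Product = (-9)/6 = -3/2


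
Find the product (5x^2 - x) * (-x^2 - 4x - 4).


Distribute each term of the first polynomial:
  (5x^2)(-x^2 - 4x - 4) = -5x^4 - 20x^3 - 20x^2
  (-x)(-x^2 - 4x - 4) = x^3 + 4x^2 + 4x
Sum: -5x^4 - 19x^3 - 16x^2 + 4x


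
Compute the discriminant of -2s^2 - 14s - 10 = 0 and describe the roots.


D = b^2 - 4ac = (-14)^2 - 4(-2)(-10) = 196 - 80 = 116
Since D > 0: two distinct irrational roots


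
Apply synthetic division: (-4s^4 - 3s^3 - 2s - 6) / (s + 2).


Synthetic division with c = -2. Coefficients: -4, -3, 0, -2, -6
Bring down -4.
  -4 * -2 = 8; 8 - 3 = 5
  5 * -2 = -10; -10 + 0 = -10
  -10 * -2 = 20; 20 - 2 = 18
  18 * -2 = -36; -36 - 6 = -42
Quotient: -4s^3 + 5s^2 - 10s + 18, Remainder: -42


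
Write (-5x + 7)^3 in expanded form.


Expand (-5x + 7)^3 by repeated multiplication:
  (-5x + 7)^2 = 25x^2 - 70x + 49
= -125x^3 + 525x^2 - 735x + 343


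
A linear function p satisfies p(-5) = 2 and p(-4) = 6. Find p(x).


p(x) = mx + b. Using p(-5)=2, p(-4)=6:
m = (2 - 6)/(-5 + 4) = -4/-1 = 4
b = 2 - m*(-5) = 2 + 20 = 22
p(x) = 4x + 22


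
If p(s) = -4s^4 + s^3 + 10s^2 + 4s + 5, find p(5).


Using direct substitution:
  -4 * (5)^4 = -2500
  1 * (5)^3 = 125
  10 * (5)^2 = 250
  4 * (5)^1 = 20
  constant: 5
Sum = -2500 + 125 + 250 + 20 + 5 = -2100


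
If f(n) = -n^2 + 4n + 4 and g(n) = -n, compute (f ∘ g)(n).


Substitute g(n) into f:
f(g(n)) = -1*(-n)^2 + 4*(-n) + 4
(-n)^2 = n^2
Expand and combine: -n^2 - 4n + 4


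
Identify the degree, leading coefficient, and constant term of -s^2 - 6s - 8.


Highest power of s is 2, with coefficient -1. Constant term is -8.
Degree = 2, leading coefficient = -1, constant term = -8


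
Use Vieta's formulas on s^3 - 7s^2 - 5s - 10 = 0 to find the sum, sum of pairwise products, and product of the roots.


Monic cubic s^3+bs^2+cs+d=0: sum=-b, pairwise sum=c, product=-d.
b=-7, c=-5, d=-10
r1+r2+r3 = 7
r1r2+r1r3+r2r3 = -5
r1r2r3 = 10


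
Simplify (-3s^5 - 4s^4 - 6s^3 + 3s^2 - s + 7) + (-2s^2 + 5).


Align terms by degree and add:
  -3s^5 - 4s^4 - 6s^3 + 3s^2 - s + 7
  -2s^2 + 5
= -3s^5 - 4s^4 - 6s^3 + s^2 - s + 12


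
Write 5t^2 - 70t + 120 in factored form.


Roots satisfy r1 + r2 = -b/a = 14 and r1*r2 = c/a = 24.
So r1 = 2, r2 = 12.
5t^2 - 70t + 120 = 5(t - r1)(t - r2) = 5(t - 2)(t - 12)


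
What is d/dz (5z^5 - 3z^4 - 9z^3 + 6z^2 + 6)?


Apply the power rule term by term:
  d/dz(5z^5) = 25z^4
  d/dz(-3z^4) = -12z^3
  d/dz(-9z^3) = -27z^2
  d/dz(6z^2) = 12z
  d/dz(6) = 0
p'(z) = 25z^4 - 12z^3 - 27z^2 + 12z


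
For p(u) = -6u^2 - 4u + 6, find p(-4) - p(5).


p(-4) = -74
p(5) = -164
p(-4) - p(5) = -74 + 164 = 90


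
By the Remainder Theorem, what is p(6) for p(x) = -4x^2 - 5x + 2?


By the Remainder Theorem, the remainder equals p(6):
  -4*(6)^2 = -144
  -5*(6)^1 = -30
  constant: 2
Sum: -144 - 30 + 2 = -172


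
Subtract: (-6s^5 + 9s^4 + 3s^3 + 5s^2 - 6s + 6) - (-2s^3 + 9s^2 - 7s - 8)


Distribute the minus sign:
  (-6s^5 + 9s^4 + 3s^3 + 5s^2 - 6s + 6)
- (-2s^3 + 9s^2 - 7s - 8)
Negate second polynomial: 2s^3 - 9s^2 + 7s + 8
Add: -6s^5 + 9s^4 + 5s^3 - 4s^2 + s + 14


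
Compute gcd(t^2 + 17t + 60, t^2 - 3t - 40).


Factor each:
  t^2 + 17t + 60 = (t + 5)(t + 12)
  t^2 - 3t - 40 = (t + 5)(t - 8)
Common monic factor: t + 5


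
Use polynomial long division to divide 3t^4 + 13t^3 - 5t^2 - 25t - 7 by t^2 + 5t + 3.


(3t^4 + 13t^3 - 5t^2 - 25t - 7) / (t^2 + 5t + 3)
Step 1: 3t^2 * (t^2 + 5t + 3) = 3t^4 + 15t^3 + 9t^2; subtract.
Step 2: -2t * (t^2 + 5t + 3) = -2t^3 - 10t^2 - 6t; subtract.
Step 3: -4 * (t^2 + 5t + 3) = -4t^2 - 20t - 12; subtract.
Quotient: 3t^2 - 2t - 4, Remainder: t + 5


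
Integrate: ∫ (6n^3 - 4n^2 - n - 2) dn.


Reverse power rule on each term:
  ∫ 6n^3 dn = (3/2)n^4
  ∫ -4n^2 dn = -(4/3)n^3
  ∫ -n dn = -(1/2)n^2
  ∫ -2 dn = -2n
F(n) = (3/2)n^4 - (4/3)n^3 - (1/2)n^2 - 2n + C


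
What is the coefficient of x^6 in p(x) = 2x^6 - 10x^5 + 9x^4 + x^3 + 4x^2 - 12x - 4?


Read off the coefficient of x^6: 2


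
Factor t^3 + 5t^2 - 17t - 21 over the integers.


Try integer roots (divisors of -21). t=3: p(3)=0.
Divide out (t - 3): quotient is t^2 + 8t + 7.
Factor the quadratic: (t + 7)(t + 1)
Result: (t - 3)(t + 7)(t + 1)


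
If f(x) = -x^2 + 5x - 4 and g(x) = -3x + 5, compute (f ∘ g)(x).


Substitute g(x) into f:
f(g(x)) = -1*(-3x + 5)^2 + 5*(-3x + 5) + (-4)
(-3x + 5)^2 = 9x^2 - 30x + 25
Expand and combine: -9x^2 + 15x - 4


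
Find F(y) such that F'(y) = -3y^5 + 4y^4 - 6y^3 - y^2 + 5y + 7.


Reverse power rule on each term:
  ∫ -3y^5 dy = -(1/2)y^6
  ∫ 4y^4 dy = (4/5)y^5
  ∫ -6y^3 dy = -(3/2)y^4
  ∫ -y^2 dy = -(1/3)y^3
  ∫ 5y dy = (5/2)y^2
  ∫ 7 dy = 7y
F(y) = -(1/2)y^6 + (4/5)y^5 - (3/2)y^4 - (1/3)y^3 + (5/2)y^2 + 7y + C


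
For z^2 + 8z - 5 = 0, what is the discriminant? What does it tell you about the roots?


D = b^2 - 4ac = (8)^2 - 4(1)(-5) = 64 + 20 = 84
Since D > 0: two distinct irrational roots


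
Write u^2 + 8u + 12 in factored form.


Roots satisfy r1 + r2 = -b/a = -8 and r1*r2 = c/a = 12.
So r1 = -6, r2 = -2.
u^2 + 8u + 12 = (u - r1)(u - r2) = (u + 6)(u + 2)


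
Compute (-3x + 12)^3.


Expand (-3x + 12)^3 by repeated multiplication:
  (-3x + 12)^2 = 9x^2 - 72x + 144
= -27x^3 + 324x^2 - 1296x + 1728


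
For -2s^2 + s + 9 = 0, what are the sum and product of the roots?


For as^2+bs+c=0: sum = -b/a, product = c/a.
a=-2, b=1, c=9
Sum = -(1)/-2 = 1/2
Product = (9)/-2 = -9/2


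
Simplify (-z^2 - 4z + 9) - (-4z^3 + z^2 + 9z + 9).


Distribute the minus sign:
  (-z^2 - 4z + 9)
- (-4z^3 + z^2 + 9z + 9)
Negate second polynomial: 4z^3 - z^2 - 9z - 9
Add: 4z^3 - 2z^2 - 13z


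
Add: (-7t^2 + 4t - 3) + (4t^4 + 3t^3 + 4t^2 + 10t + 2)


Align terms by degree and add:
  -7t^2 + 4t - 3
+ 4t^4 + 3t^3 + 4t^2 + 10t + 2
= 4t^4 + 3t^3 - 3t^2 + 14t - 1


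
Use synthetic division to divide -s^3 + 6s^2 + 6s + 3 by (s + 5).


Synthetic division with c = -5. Coefficients: -1, 6, 6, 3
Bring down -1.
  -1 * -5 = 5; 5 + 6 = 11
  11 * -5 = -55; -55 + 6 = -49
  -49 * -5 = 245; 245 + 3 = 248
Quotient: -s^2 + 11s - 49, Remainder: 248


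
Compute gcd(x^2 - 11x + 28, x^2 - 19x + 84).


Factor each:
  x^2 - 11x + 28 = (x - 7)(x - 4)
  x^2 - 19x + 84 = (x - 7)(x - 12)
Common monic factor: x - 7


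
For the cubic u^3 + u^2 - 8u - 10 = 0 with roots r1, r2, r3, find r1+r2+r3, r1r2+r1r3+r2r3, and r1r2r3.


Monic cubic u^3+bu^2+cu+d=0: sum=-b, pairwise sum=c, product=-d.
b=1, c=-8, d=-10
r1+r2+r3 = -1
r1r2+r1r3+r2r3 = -8
r1r2r3 = 10


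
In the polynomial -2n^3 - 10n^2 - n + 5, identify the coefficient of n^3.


Read off the coefficient of n^3: -2


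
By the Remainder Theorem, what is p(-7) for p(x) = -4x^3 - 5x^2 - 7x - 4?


By the Remainder Theorem, the remainder equals p(-7):
  -4*(-7)^3 = 1372
  -5*(-7)^2 = -245
  -7*(-7)^1 = 49
  constant: -4
Sum: 1372 - 245 + 49 - 4 = 1172


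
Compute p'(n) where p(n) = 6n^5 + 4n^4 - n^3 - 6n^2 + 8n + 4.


Apply the power rule term by term:
  d/dn(6n^5) = 30n^4
  d/dn(4n^4) = 16n^3
  d/dn(-n^3) = -3n^2
  d/dn(-6n^2) = -12n
  d/dn(8n) = 8
  d/dn(4) = 0
p'(n) = 30n^4 + 16n^3 - 3n^2 - 12n + 8


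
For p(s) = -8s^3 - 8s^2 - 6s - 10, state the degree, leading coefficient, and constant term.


Highest power of s is 3, with coefficient -8. Constant term is -10.
Degree = 3, leading coefficient = -8, constant term = -10


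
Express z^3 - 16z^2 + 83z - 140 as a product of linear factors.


Try integer roots (divisors of -140). z=4: p(4)=0.
Divide out (z - 4): quotient is z^2 - 12z + 35.
Factor the quadratic: (z - 7)(z - 5)
Result: (z - 4)(z - 7)(z - 5)


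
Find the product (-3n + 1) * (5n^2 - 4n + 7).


Distribute each term of the first polynomial:
  (-3n)(5n^2 - 4n + 7) = -15n^3 + 12n^2 - 21n
  (1)(5n^2 - 4n + 7) = 5n^2 - 4n + 7
Sum: -15n^3 + 17n^2 - 25n + 7


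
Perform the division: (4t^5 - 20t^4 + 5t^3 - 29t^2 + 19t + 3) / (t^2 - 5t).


(4t^5 - 20t^4 + 5t^3 - 29t^2 + 19t + 3) / (t^2 - 5t)
Step 1: 4t^3 * (t^2 - 5t) = 4t^5 - 20t^4; subtract.
Step 2: 0 * (t^2 - 5t) = 0; subtract.
Step 3: 5t * (t^2 - 5t) = 5t^3 - 25t^2; subtract.
Step 4: -4 * (t^2 - 5t) = -4t^2 + 20t; subtract.
Quotient: 4t^3 + 5t - 4, Remainder: -t + 3


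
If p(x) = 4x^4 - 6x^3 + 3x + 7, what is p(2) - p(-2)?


p(2) = 29
p(-2) = 113
p(2) - p(-2) = 29 - 113 = -84


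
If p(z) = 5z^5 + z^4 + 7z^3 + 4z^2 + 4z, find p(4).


Using direct substitution:
  5 * (4)^5 = 5120
  1 * (4)^4 = 256
  7 * (4)^3 = 448
  4 * (4)^2 = 64
  4 * (4)^1 = 16
  constant: 0
Sum = 5120 + 256 + 448 + 64 + 16 + 0 = 5904


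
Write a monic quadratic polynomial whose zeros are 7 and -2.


p(x) = (x - 7)(x + 2)
Expand: x^2 - 5x - 14


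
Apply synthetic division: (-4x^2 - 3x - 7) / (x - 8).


Synthetic division with c = 8. Coefficients: -4, -3, -7
Bring down -4.
  -4 * 8 = -32; -32 - 3 = -35
  -35 * 8 = -280; -280 - 7 = -287
Quotient: -4x - 35, Remainder: -287


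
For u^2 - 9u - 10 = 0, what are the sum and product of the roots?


For au^2+bu+c=0: sum = -b/a, product = c/a.
a=1, b=-9, c=-10
Sum = -(-9)/1 = 9
Product = (-10)/1 = -10


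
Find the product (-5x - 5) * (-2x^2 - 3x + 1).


Distribute each term of the first polynomial:
  (-5x)(-2x^2 - 3x + 1) = 10x^3 + 15x^2 - 5x
  (-5)(-2x^2 - 3x + 1) = 10x^2 + 15x - 5
Sum: 10x^3 + 25x^2 + 10x - 5


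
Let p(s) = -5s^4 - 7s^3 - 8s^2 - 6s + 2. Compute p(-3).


Using direct substitution:
  -5 * (-3)^4 = -405
  -7 * (-3)^3 = 189
  -8 * (-3)^2 = -72
  -6 * (-3)^1 = 18
  constant: 2
Sum = -405 + 189 - 72 + 18 + 2 = -268


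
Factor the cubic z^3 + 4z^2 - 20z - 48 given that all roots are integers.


Try integer roots (divisors of -48). z=4: p(4)=0.
Divide out (z - 4): quotient is z^2 + 8z + 12.
Factor the quadratic: (z + 2)(z + 6)
Result: (z - 4)(z + 2)(z + 6)


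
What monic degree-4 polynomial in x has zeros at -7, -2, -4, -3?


p(x) = (x + 7)(x + 2)(x + 4)(x + 3)
Expand: x^4 + 16x^3 + 89x^2 + 206x + 168


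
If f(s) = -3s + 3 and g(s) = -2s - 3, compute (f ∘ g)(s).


Substitute g(s) into f:
f(g(s)) = -3*(-2s - 3) + 3
Expand and combine: 6s + 12


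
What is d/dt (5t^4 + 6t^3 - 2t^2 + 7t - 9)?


Apply the power rule term by term:
  d/dt(5t^4) = 20t^3
  d/dt(6t^3) = 18t^2
  d/dt(-2t^2) = -4t
  d/dt(7t) = 7
  d/dt(-9) = 0
p'(t) = 20t^3 + 18t^2 - 4t + 7


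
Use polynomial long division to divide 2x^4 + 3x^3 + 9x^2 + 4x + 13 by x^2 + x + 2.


(2x^4 + 3x^3 + 9x^2 + 4x + 13) / (x^2 + x + 2)
Step 1: 2x^2 * (x^2 + x + 2) = 2x^4 + 2x^3 + 4x^2; subtract.
Step 2: x * (x^2 + x + 2) = x^3 + x^2 + 2x; subtract.
Step 3: 4 * (x^2 + x + 2) = 4x^2 + 4x + 8; subtract.
Quotient: 2x^2 + x + 4, Remainder: -2x + 5


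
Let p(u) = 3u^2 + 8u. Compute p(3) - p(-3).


p(3) = 51
p(-3) = 3
p(3) - p(-3) = 51 - 3 = 48


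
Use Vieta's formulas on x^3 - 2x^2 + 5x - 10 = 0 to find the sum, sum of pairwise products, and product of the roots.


Monic cubic x^3+bx^2+cx+d=0: sum=-b, pairwise sum=c, product=-d.
b=-2, c=5, d=-10
r1+r2+r3 = 2
r1r2+r1r3+r2r3 = 5
r1r2r3 = 10


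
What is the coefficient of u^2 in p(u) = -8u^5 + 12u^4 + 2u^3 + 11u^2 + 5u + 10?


Read off the coefficient of u^2: 11


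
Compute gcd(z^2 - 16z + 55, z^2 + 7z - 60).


Factor each:
  z^2 - 16z + 55 = (z - 5)(z - 11)
  z^2 + 7z - 60 = (z - 5)(z + 12)
Common monic factor: z - 5


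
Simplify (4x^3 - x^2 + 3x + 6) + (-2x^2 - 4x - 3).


Align terms by degree and add:
  4x^3 - x^2 + 3x + 6
  -2x^2 - 4x - 3
= 4x^3 - 3x^2 - x + 3


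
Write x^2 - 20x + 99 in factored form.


Roots satisfy r1 + r2 = -b/a = 20 and r1*r2 = c/a = 99.
So r1 = 9, r2 = 11.
x^2 - 20x + 99 = (x - r1)(x - r2) = (x - 9)(x - 11)


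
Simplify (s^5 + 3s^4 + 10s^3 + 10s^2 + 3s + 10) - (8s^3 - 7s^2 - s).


Distribute the minus sign:
  (s^5 + 3s^4 + 10s^3 + 10s^2 + 3s + 10)
- (8s^3 - 7s^2 - s)
Negate second polynomial: -8s^3 + 7s^2 + s
Add: s^5 + 3s^4 + 2s^3 + 17s^2 + 4s + 10


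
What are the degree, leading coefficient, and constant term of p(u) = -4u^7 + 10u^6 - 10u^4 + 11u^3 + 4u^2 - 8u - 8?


Highest power of u is 7, with coefficient -4. Constant term is -8.
Degree = 7, leading coefficient = -4, constant term = -8


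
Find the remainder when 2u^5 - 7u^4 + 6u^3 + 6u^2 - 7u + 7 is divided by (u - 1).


By the Remainder Theorem, the remainder equals p(1):
  2*(1)^5 = 2
  -7*(1)^4 = -7
  6*(1)^3 = 6
  6*(1)^2 = 6
  -7*(1)^1 = -7
  constant: 7
Sum: 2 - 7 + 6 + 6 - 7 + 7 = 7


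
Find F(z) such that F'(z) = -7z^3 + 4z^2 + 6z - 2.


Reverse power rule on each term:
  ∫ -7z^3 dz = -(7/4)z^4
  ∫ 4z^2 dz = (4/3)z^3
  ∫ 6z dz = 3z^2
  ∫ -2 dz = -2z
F(z) = -(7/4)z^4 + (4/3)z^3 + 3z^2 - 2z + C


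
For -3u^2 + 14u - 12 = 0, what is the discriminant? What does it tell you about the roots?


D = b^2 - 4ac = (14)^2 - 4(-3)(-12) = 196 - 144 = 52
Since D > 0: two distinct irrational roots


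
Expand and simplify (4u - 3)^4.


Expand (4u - 3)^4 by repeated multiplication:
  (4u - 3)^2 = 16u^2 - 24u + 9
  (4u - 3)^3 = 64u^3 - 144u^2 + 108u - 27
= 256u^4 - 768u^3 + 864u^2 - 432u + 81


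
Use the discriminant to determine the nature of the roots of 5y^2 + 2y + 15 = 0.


D = b^2 - 4ac = (2)^2 - 4(5)(15) = 4 - 300 = -296
Since D < 0: two complex conjugate roots (no real roots)


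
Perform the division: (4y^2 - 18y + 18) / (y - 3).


(4y^2 - 18y + 18) / (y - 3)
Step 1: 4y * (y - 3) = 4y^2 - 12y; subtract.
Step 2: -6 * (y - 3) = -6y + 18; subtract.
Quotient: 4y - 6, Remainder: 0


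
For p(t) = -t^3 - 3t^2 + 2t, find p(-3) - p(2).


p(-3) = -6
p(2) = -16
p(-3) - p(2) = -6 + 16 = 10


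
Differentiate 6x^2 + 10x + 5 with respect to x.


Apply the power rule term by term:
  d/dx(6x^2) = 12x
  d/dx(10x) = 10
  d/dx(5) = 0
p'(x) = 12x + 10


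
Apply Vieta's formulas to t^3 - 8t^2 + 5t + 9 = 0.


Monic cubic t^3+bt^2+ct+d=0: sum=-b, pairwise sum=c, product=-d.
b=-8, c=5, d=9
r1+r2+r3 = 8
r1r2+r1r3+r2r3 = 5
r1r2r3 = -9


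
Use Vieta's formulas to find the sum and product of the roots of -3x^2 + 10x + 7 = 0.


For ax^2+bx+c=0: sum = -b/a, product = c/a.
a=-3, b=10, c=7
Sum = -(10)/-3 = 10/3
Product = (7)/-3 = -7/3


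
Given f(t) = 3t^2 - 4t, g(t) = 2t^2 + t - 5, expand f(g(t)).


Substitute g(t) into f:
f(g(t)) = 3*(2t^2 + t - 5)^2 + (-4)*(2t^2 + t - 5)
(2t^2 + t - 5)^2 = 4t^4 + 4t^3 - 19t^2 - 10t + 25
Expand and combine: 12t^4 + 12t^3 - 65t^2 - 34t + 95


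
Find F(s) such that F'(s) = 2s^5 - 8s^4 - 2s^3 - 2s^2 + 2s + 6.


Reverse power rule on each term:
  ∫ 2s^5 ds = (1/3)s^6
  ∫ -8s^4 ds = -(8/5)s^5
  ∫ -2s^3 ds = -(1/2)s^4
  ∫ -2s^2 ds = -(2/3)s^3
  ∫ 2s ds = s^2
  ∫ 6 ds = 6s
F(s) = (1/3)s^6 - (8/5)s^5 - (1/2)s^4 - (2/3)s^3 + s^2 + 6s + C


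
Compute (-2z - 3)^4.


Expand (-2z - 3)^4 by repeated multiplication:
  (-2z - 3)^2 = 4z^2 + 12z + 9
  (-2z - 3)^3 = -8z^3 - 36z^2 - 54z - 27
= 16z^4 + 96z^3 + 216z^2 + 216z + 81


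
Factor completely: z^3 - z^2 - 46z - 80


Try integer roots (divisors of -80). z=8: p(8)=0.
Divide out (z - 8): quotient is z^2 + 7z + 10.
Factor the quadratic: (z + 2)(z + 5)
Result: (z - 8)(z + 2)(z + 5)


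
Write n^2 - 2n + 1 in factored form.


Roots satisfy r1 + r2 = -b/a = 2 and r1*r2 = c/a = 1.
So r1 = 1, r2 = 1.
n^2 - 2n + 1 = (n - r1)(n - r2) = (n - 1)(n - 1)


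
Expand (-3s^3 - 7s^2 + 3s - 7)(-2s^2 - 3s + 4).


Distribute each term of the first polynomial:
  (-3s^3)(-2s^2 - 3s + 4) = 6s^5 + 9s^4 - 12s^3
  (-7s^2)(-2s^2 - 3s + 4) = 14s^4 + 21s^3 - 28s^2
  (3s)(-2s^2 - 3s + 4) = -6s^3 - 9s^2 + 12s
  (-7)(-2s^2 - 3s + 4) = 14s^2 + 21s - 28
Sum: 6s^5 + 23s^4 + 3s^3 - 23s^2 + 33s - 28


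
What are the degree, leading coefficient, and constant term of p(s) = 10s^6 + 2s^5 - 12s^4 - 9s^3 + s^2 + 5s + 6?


Highest power of s is 6, with coefficient 10. Constant term is 6.
Degree = 6, leading coefficient = 10, constant term = 6


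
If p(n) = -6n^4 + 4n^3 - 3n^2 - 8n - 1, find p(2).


Using direct substitution:
  -6 * (2)^4 = -96
  4 * (2)^3 = 32
  -3 * (2)^2 = -12
  -8 * (2)^1 = -16
  constant: -1
Sum = -96 + 32 - 12 - 16 - 1 = -93


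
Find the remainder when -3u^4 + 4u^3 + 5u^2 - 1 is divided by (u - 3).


By the Remainder Theorem, the remainder equals p(3):
  -3*(3)^4 = -243
  4*(3)^3 = 108
  5*(3)^2 = 45
  0*(3)^1 = 0
  constant: -1
Sum: -243 + 108 + 45 + 0 - 1 = -91


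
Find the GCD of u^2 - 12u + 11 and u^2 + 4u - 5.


Factor each:
  u^2 - 12u + 11 = (u - 1)(u - 11)
  u^2 + 4u - 5 = (u - 1)(u + 5)
Common monic factor: u - 1


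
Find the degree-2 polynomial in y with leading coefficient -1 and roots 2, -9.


p(y) = -(y - 2)(y + 9)
Expand: -y^2 - 7y + 18


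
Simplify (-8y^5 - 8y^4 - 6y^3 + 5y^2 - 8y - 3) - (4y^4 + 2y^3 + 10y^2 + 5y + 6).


Distribute the minus sign:
  (-8y^5 - 8y^4 - 6y^3 + 5y^2 - 8y - 3)
- (4y^4 + 2y^3 + 10y^2 + 5y + 6)
Negate second polynomial: -4y^4 - 2y^3 - 10y^2 - 5y - 6
Add: -8y^5 - 12y^4 - 8y^3 - 5y^2 - 13y - 9


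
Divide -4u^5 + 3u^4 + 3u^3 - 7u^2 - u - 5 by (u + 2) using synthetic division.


Synthetic division with c = -2. Coefficients: -4, 3, 3, -7, -1, -5
Bring down -4.
  -4 * -2 = 8; 8 + 3 = 11
  11 * -2 = -22; -22 + 3 = -19
  -19 * -2 = 38; 38 - 7 = 31
  31 * -2 = -62; -62 - 1 = -63
  -63 * -2 = 126; 126 - 5 = 121
Quotient: -4u^4 + 11u^3 - 19u^2 + 31u - 63, Remainder: 121


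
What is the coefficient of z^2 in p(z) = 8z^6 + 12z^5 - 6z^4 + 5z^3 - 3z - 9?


Read off the coefficient of z^2: 0


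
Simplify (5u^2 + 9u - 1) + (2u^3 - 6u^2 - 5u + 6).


Align terms by degree and add:
  5u^2 + 9u - 1
+ 2u^3 - 6u^2 - 5u + 6
= 2u^3 - u^2 + 4u + 5


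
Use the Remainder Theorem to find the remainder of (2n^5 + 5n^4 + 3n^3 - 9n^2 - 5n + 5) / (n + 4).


By the Remainder Theorem, the remainder equals p(-4):
  2*(-4)^5 = -2048
  5*(-4)^4 = 1280
  3*(-4)^3 = -192
  -9*(-4)^2 = -144
  -5*(-4)^1 = 20
  constant: 5
Sum: -2048 + 1280 - 192 - 144 + 20 + 5 = -1079


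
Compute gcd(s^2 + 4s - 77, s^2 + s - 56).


Factor each:
  s^2 + 4s - 77 = (s - 7)(s + 11)
  s^2 + s - 56 = (s - 7)(s + 8)
Common monic factor: s - 7


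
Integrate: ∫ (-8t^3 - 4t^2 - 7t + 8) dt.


Reverse power rule on each term:
  ∫ -8t^3 dt = -2t^4
  ∫ -4t^2 dt = -(4/3)t^3
  ∫ -7t dt = -(7/2)t^2
  ∫ 8 dt = 8t
F(t) = -2t^4 - (4/3)t^3 - (7/2)t^2 + 8t + C


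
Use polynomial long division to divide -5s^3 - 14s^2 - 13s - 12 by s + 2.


(-5s^3 - 14s^2 - 13s - 12) / (s + 2)
Step 1: -5s^2 * (s + 2) = -5s^3 - 10s^2; subtract.
Step 2: -4s * (s + 2) = -4s^2 - 8s; subtract.
Step 3: -5 * (s + 2) = -5s - 10; subtract.
Quotient: -5s^2 - 4s - 5, Remainder: -2


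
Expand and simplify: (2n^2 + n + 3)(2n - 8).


Distribute each term of the first polynomial:
  (2n^2)(2n - 8) = 4n^3 - 16n^2
  (n)(2n - 8) = 2n^2 - 8n
  (3)(2n - 8) = 6n - 24
Sum: 4n^3 - 14n^2 - 2n - 24


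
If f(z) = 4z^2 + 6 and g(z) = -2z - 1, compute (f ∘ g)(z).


Substitute g(z) into f:
f(g(z)) = 4*(-2z - 1)^2 + 6
(-2z - 1)^2 = 4z^2 + 4z + 1
Expand and combine: 16z^2 + 16z + 10


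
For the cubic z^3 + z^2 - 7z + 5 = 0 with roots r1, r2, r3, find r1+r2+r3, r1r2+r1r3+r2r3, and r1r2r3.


Monic cubic z^3+bz^2+cz+d=0: sum=-b, pairwise sum=c, product=-d.
b=1, c=-7, d=5
r1+r2+r3 = -1
r1r2+r1r3+r2r3 = -7
r1r2r3 = -5


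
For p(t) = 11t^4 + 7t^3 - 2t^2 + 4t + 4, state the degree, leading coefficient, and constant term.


Highest power of t is 4, with coefficient 11. Constant term is 4.
Degree = 4, leading coefficient = 11, constant term = 4


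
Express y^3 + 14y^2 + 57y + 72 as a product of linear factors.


Try integer roots (divisors of 72). y=-3: p(-3)=0.
Divide out (y + 3): quotient is y^2 + 11y + 24.
Factor the quadratic: (y + 3)(y + 8)
Result: (y + 3)(y + 3)(y + 8)


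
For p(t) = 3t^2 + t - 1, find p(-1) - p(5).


p(-1) = 1
p(5) = 79
p(-1) - p(5) = 1 - 79 = -78


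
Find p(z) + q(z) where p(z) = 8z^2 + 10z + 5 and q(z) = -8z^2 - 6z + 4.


Align terms by degree and add:
  8z^2 + 10z + 5
  -8z^2 - 6z + 4
= 4z + 9


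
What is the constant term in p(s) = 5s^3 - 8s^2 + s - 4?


Read off the constant term: -4


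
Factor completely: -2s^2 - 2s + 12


Roots satisfy r1 + r2 = -b/a = -1 and r1*r2 = c/a = -6.
So r1 = 2, r2 = -3.
-2s^2 - 2s + 12 = -2(s - r1)(s - r2) = -2(s - 2)(s + 3)


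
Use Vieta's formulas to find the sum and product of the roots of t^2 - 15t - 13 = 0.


For at^2+bt+c=0: sum = -b/a, product = c/a.
a=1, b=-15, c=-13
Sum = -(-15)/1 = 15
Product = (-13)/1 = -13


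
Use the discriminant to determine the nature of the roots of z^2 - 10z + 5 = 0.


D = b^2 - 4ac = (-10)^2 - 4(1)(5) = 100 - 20 = 80
Since D > 0: two distinct irrational roots


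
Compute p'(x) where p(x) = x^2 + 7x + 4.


Apply the power rule term by term:
  d/dx(x^2) = 2x
  d/dx(7x) = 7
  d/dx(4) = 0
p'(x) = 2x + 7


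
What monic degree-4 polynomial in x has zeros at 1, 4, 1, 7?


p(x) = (x - 1)(x - 4)(x - 1)(x - 7)
Expand: x^4 - 13x^3 + 51x^2 - 67x + 28


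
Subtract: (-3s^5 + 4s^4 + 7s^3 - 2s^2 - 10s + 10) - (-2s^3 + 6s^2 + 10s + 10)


Distribute the minus sign:
  (-3s^5 + 4s^4 + 7s^3 - 2s^2 - 10s + 10)
- (-2s^3 + 6s^2 + 10s + 10)
Negate second polynomial: 2s^3 - 6s^2 - 10s - 10
Add: -3s^5 + 4s^4 + 9s^3 - 8s^2 - 20s


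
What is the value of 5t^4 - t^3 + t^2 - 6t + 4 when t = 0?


Using direct substitution:
  5 * (0)^4 = 0
  -1 * (0)^3 = 0
  1 * (0)^2 = 0
  -6 * (0)^1 = 0
  constant: 4
Sum = 0 + 0 + 0 + 0 + 4 = 4


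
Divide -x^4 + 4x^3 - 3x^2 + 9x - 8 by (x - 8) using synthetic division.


Synthetic division with c = 8. Coefficients: -1, 4, -3, 9, -8
Bring down -1.
  -1 * 8 = -8; -8 + 4 = -4
  -4 * 8 = -32; -32 - 3 = -35
  -35 * 8 = -280; -280 + 9 = -271
  -271 * 8 = -2168; -2168 - 8 = -2176
Quotient: -x^3 - 4x^2 - 35x - 271, Remainder: -2176


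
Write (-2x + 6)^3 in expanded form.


Expand (-2x + 6)^3 by repeated multiplication:
  (-2x + 6)^2 = 4x^2 - 24x + 36
= -8x^3 + 72x^2 - 216x + 216


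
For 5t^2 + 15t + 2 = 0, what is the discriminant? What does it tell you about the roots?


D = b^2 - 4ac = (15)^2 - 4(5)(2) = 225 - 40 = 185
Since D > 0: two distinct irrational roots


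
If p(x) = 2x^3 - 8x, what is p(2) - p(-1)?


p(2) = 0
p(-1) = 6
p(2) - p(-1) = 0 - 6 = -6


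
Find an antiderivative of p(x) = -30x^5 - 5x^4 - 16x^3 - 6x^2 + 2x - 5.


Reverse power rule on each term:
  ∫ -30x^5 dx = -5x^6
  ∫ -5x^4 dx = -x^5
  ∫ -16x^3 dx = -4x^4
  ∫ -6x^2 dx = -2x^3
  ∫ 2x dx = x^2
  ∫ -5 dx = -5x
F(x) = -5x^6 - x^5 - 4x^4 - 2x^3 + x^2 - 5x + C


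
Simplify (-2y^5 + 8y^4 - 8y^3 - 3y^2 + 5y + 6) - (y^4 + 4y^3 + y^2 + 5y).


Distribute the minus sign:
  (-2y^5 + 8y^4 - 8y^3 - 3y^2 + 5y + 6)
- (y^4 + 4y^3 + y^2 + 5y)
Negate second polynomial: -y^4 - 4y^3 - y^2 - 5y
Add: -2y^5 + 7y^4 - 12y^3 - 4y^2 + 6


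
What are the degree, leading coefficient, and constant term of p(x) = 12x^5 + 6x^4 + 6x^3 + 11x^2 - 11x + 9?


Highest power of x is 5, with coefficient 12. Constant term is 9.
Degree = 5, leading coefficient = 12, constant term = 9


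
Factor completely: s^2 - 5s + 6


Roots satisfy r1 + r2 = -b/a = 5 and r1*r2 = c/a = 6.
So r1 = 2, r2 = 3.
s^2 - 5s + 6 = (s - r1)(s - r2) = (s - 2)(s - 3)


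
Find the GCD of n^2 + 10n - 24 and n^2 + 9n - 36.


Factor each:
  n^2 + 10n - 24 = (n + 12)(n - 2)
  n^2 + 9n - 36 = (n + 12)(n - 3)
Common monic factor: n + 12


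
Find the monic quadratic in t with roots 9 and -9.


p(t) = (t - 9)(t + 9)
Expand: t^2 - 81


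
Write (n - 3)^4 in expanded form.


Expand (n - 3)^4 by repeated multiplication:
  (n - 3)^2 = n^2 - 6n + 9
  (n - 3)^3 = n^3 - 9n^2 + 27n - 27
= n^4 - 12n^3 + 54n^2 - 108n + 81


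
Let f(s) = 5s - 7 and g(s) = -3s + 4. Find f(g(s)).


Substitute g(s) into f:
f(g(s)) = 5*(-3s + 4) + (-7)
Expand and combine: -15s + 13


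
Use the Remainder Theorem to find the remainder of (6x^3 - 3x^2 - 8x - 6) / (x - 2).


By the Remainder Theorem, the remainder equals p(2):
  6*(2)^3 = 48
  -3*(2)^2 = -12
  -8*(2)^1 = -16
  constant: -6
Sum: 48 - 12 - 16 - 6 = 14


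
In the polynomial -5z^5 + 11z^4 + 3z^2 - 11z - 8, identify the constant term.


Read off the constant term: -8


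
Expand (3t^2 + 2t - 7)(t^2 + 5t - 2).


Distribute each term of the first polynomial:
  (3t^2)(t^2 + 5t - 2) = 3t^4 + 15t^3 - 6t^2
  (2t)(t^2 + 5t - 2) = 2t^3 + 10t^2 - 4t
  (-7)(t^2 + 5t - 2) = -7t^2 - 35t + 14
Sum: 3t^4 + 17t^3 - 3t^2 - 39t + 14


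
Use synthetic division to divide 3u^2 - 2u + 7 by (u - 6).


Synthetic division with c = 6. Coefficients: 3, -2, 7
Bring down 3.
  3 * 6 = 18; 18 - 2 = 16
  16 * 6 = 96; 96 + 7 = 103
Quotient: 3u + 16, Remainder: 103


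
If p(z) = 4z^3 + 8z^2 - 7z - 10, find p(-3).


Using direct substitution:
  4 * (-3)^3 = -108
  8 * (-3)^2 = 72
  -7 * (-3)^1 = 21
  constant: -10
Sum = -108 + 72 + 21 - 10 = -25


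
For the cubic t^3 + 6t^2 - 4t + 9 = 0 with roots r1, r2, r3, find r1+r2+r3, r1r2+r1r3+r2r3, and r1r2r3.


Monic cubic t^3+bt^2+ct+d=0: sum=-b, pairwise sum=c, product=-d.
b=6, c=-4, d=9
r1+r2+r3 = -6
r1r2+r1r3+r2r3 = -4
r1r2r3 = -9


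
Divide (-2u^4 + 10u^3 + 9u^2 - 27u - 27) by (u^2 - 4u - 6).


(-2u^4 + 10u^3 + 9u^2 - 27u - 27) / (u^2 - 4u - 6)
Step 1: -2u^2 * (u^2 - 4u - 6) = -2u^4 + 8u^3 + 12u^2; subtract.
Step 2: 2u * (u^2 - 4u - 6) = 2u^3 - 8u^2 - 12u; subtract.
Step 3: 5 * (u^2 - 4u - 6) = 5u^2 - 20u - 30; subtract.
Quotient: -2u^2 + 2u + 5, Remainder: 5u + 3


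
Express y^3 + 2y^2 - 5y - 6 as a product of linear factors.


Try integer roots (divisors of -6). y=-1: p(-1)=0.
Divide out (y + 1): quotient is y^2 + y - 6.
Factor the quadratic: (y - 2)(y + 3)
Result: (y + 1)(y - 2)(y + 3)


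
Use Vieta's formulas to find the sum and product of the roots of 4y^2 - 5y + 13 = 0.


For ay^2+by+c=0: sum = -b/a, product = c/a.
a=4, b=-5, c=13
Sum = -(-5)/4 = 5/4
Product = (13)/4 = 13/4


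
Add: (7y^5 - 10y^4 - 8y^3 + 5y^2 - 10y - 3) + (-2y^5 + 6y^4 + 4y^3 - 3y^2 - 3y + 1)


Align terms by degree and add:
  7y^5 - 10y^4 - 8y^3 + 5y^2 - 10y - 3
  -2y^5 + 6y^4 + 4y^3 - 3y^2 - 3y + 1
= 5y^5 - 4y^4 - 4y^3 + 2y^2 - 13y - 2


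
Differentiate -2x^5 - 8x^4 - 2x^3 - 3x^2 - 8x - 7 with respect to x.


Apply the power rule term by term:
  d/dx(-2x^5) = -10x^4
  d/dx(-8x^4) = -32x^3
  d/dx(-2x^3) = -6x^2
  d/dx(-3x^2) = -6x
  d/dx(-8x) = -8
  d/dx(-7) = 0
p'(x) = -10x^4 - 32x^3 - 6x^2 - 6x - 8


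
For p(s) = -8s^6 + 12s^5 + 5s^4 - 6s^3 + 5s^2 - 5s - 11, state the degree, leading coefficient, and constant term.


Highest power of s is 6, with coefficient -8. Constant term is -11.
Degree = 6, leading coefficient = -8, constant term = -11


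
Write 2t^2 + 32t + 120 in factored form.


Roots satisfy r1 + r2 = -b/a = -16 and r1*r2 = c/a = 60.
So r1 = -10, r2 = -6.
2t^2 + 32t + 120 = 2(t - r1)(t - r2) = 2(t + 10)(t + 6)


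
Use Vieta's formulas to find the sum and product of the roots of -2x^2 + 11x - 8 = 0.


For ax^2+bx+c=0: sum = -b/a, product = c/a.
a=-2, b=11, c=-8
Sum = -(11)/-2 = 11/2
Product = (-8)/-2 = 4


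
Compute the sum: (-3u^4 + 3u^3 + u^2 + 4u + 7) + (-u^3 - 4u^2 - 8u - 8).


Align terms by degree and add:
  -3u^4 + 3u^3 + u^2 + 4u + 7
  -u^3 - 4u^2 - 8u - 8
= -3u^4 + 2u^3 - 3u^2 - 4u - 1


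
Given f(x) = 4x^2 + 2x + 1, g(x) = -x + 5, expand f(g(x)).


Substitute g(x) into f:
f(g(x)) = 4*(-x + 5)^2 + 2*(-x + 5) + 1
(-x + 5)^2 = x^2 - 10x + 25
Expand and combine: 4x^2 - 42x + 111


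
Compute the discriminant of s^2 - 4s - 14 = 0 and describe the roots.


D = b^2 - 4ac = (-4)^2 - 4(1)(-14) = 16 + 56 = 72
Since D > 0: two distinct irrational roots


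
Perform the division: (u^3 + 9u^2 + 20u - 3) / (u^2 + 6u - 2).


(u^3 + 9u^2 + 20u - 3) / (u^2 + 6u - 2)
Step 1: u * (u^2 + 6u - 2) = u^3 + 6u^2 - 2u; subtract.
Step 2: 3 * (u^2 + 6u - 2) = 3u^2 + 18u - 6; subtract.
Quotient: u + 3, Remainder: 4u + 3


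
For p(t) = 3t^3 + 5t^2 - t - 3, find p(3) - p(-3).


p(3) = 120
p(-3) = -36
p(3) - p(-3) = 120 + 36 = 156


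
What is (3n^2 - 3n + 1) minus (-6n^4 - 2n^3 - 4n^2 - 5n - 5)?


Distribute the minus sign:
  (3n^2 - 3n + 1)
- (-6n^4 - 2n^3 - 4n^2 - 5n - 5)
Negate second polynomial: 6n^4 + 2n^3 + 4n^2 + 5n + 5
Add: 6n^4 + 2n^3 + 7n^2 + 2n + 6


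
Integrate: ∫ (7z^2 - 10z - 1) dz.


Reverse power rule on each term:
  ∫ 7z^2 dz = (7/3)z^3
  ∫ -10z dz = -5z^2
  ∫ -1 dz = -z
F(z) = (7/3)z^3 - 5z^2 - z + C


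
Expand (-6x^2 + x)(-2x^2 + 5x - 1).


Distribute each term of the first polynomial:
  (-6x^2)(-2x^2 + 5x - 1) = 12x^4 - 30x^3 + 6x^2
  (x)(-2x^2 + 5x - 1) = -2x^3 + 5x^2 - x
Sum: 12x^4 - 32x^3 + 11x^2 - x


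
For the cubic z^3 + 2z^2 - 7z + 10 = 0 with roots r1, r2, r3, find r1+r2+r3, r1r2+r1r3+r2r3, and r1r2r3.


Monic cubic z^3+bz^2+cz+d=0: sum=-b, pairwise sum=c, product=-d.
b=2, c=-7, d=10
r1+r2+r3 = -2
r1r2+r1r3+r2r3 = -7
r1r2r3 = -10


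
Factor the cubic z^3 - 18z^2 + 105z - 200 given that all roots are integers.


Try integer roots (divisors of -200). z=5: p(5)=0.
Divide out (z - 5): quotient is z^2 - 13z + 40.
Factor the quadratic: (z - 8)(z - 5)
Result: (z - 5)(z - 8)(z - 5)


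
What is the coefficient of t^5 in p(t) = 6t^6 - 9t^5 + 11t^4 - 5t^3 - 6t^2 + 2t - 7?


Read off the coefficient of t^5: -9


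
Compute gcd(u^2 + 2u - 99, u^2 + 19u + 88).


Factor each:
  u^2 + 2u - 99 = (u + 11)(u - 9)
  u^2 + 19u + 88 = (u + 11)(u + 8)
Common monic factor: u + 11


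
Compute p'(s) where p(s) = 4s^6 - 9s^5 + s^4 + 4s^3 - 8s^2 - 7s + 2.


Apply the power rule term by term:
  d/ds(4s^6) = 24s^5
  d/ds(-9s^5) = -45s^4
  d/ds(s^4) = 4s^3
  d/ds(4s^3) = 12s^2
  d/ds(-8s^2) = -16s
  d/ds(-7s) = -7
  d/ds(2) = 0
p'(s) = 24s^5 - 45s^4 + 4s^3 + 12s^2 - 16s - 7


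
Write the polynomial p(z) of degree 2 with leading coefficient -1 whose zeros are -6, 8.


p(z) = -(z + 6)(z - 8)
Expand: -z^2 + 2z + 48


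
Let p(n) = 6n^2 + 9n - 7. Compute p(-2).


Using direct substitution:
  6 * (-2)^2 = 24
  9 * (-2)^1 = -18
  constant: -7
Sum = 24 - 18 - 7 = -1


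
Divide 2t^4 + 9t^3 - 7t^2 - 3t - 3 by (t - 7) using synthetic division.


Synthetic division with c = 7. Coefficients: 2, 9, -7, -3, -3
Bring down 2.
  2 * 7 = 14; 14 + 9 = 23
  23 * 7 = 161; 161 - 7 = 154
  154 * 7 = 1078; 1078 - 3 = 1075
  1075 * 7 = 7525; 7525 - 3 = 7522
Quotient: 2t^3 + 23t^2 + 154t + 1075, Remainder: 7522


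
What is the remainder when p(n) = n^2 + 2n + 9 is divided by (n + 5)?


By the Remainder Theorem, the remainder equals p(-5):
  1*(-5)^2 = 25
  2*(-5)^1 = -10
  constant: 9
Sum: 25 - 10 + 9 = 24


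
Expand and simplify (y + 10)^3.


Expand (y + 10)^3 by repeated multiplication:
  (y + 10)^2 = y^2 + 20y + 100
= y^3 + 30y^2 + 300y + 1000


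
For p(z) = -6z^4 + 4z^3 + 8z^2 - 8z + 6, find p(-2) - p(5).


p(-2) = -74
p(5) = -3084
p(-2) - p(5) = -74 + 3084 = 3010


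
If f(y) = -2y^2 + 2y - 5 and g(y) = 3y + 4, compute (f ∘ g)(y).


Substitute g(y) into f:
f(g(y)) = -2*(3y + 4)^2 + 2*(3y + 4) + (-5)
(3y + 4)^2 = 9y^2 + 24y + 16
Expand and combine: -18y^2 - 42y - 29


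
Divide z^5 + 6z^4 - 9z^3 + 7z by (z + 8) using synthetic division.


Synthetic division with c = -8. Coefficients: 1, 6, -9, 0, 7, 0
Bring down 1.
  1 * -8 = -8; -8 + 6 = -2
  -2 * -8 = 16; 16 - 9 = 7
  7 * -8 = -56; -56 + 0 = -56
  -56 * -8 = 448; 448 + 7 = 455
  455 * -8 = -3640; -3640 + 0 = -3640
Quotient: z^4 - 2z^3 + 7z^2 - 56z + 455, Remainder: -3640


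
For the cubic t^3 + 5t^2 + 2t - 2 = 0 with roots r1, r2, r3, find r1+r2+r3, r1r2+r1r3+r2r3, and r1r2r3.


Monic cubic t^3+bt^2+ct+d=0: sum=-b, pairwise sum=c, product=-d.
b=5, c=2, d=-2
r1+r2+r3 = -5
r1r2+r1r3+r2r3 = 2
r1r2r3 = 2


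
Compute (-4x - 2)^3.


Expand (-4x - 2)^3 by repeated multiplication:
  (-4x - 2)^2 = 16x^2 + 16x + 4
= -64x^3 - 96x^2 - 48x - 8


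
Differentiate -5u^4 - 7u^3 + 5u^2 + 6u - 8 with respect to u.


Apply the power rule term by term:
  d/du(-5u^4) = -20u^3
  d/du(-7u^3) = -21u^2
  d/du(5u^2) = 10u
  d/du(6u) = 6
  d/du(-8) = 0
p'(u) = -20u^3 - 21u^2 + 10u + 6


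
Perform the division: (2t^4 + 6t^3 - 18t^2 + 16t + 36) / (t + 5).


(2t^4 + 6t^3 - 18t^2 + 16t + 36) / (t + 5)
Step 1: 2t^3 * (t + 5) = 2t^4 + 10t^3; subtract.
Step 2: -4t^2 * (t + 5) = -4t^3 - 20t^2; subtract.
Step 3: 2t * (t + 5) = 2t^2 + 10t; subtract.
Step 4: 6 * (t + 5) = 6t + 30; subtract.
Quotient: 2t^3 - 4t^2 + 2t + 6, Remainder: 6
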